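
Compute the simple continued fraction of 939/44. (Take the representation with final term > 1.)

939 = 21*44 + 15
44 = 2*15 + 14
15 = 1*14 + 1
14 = 14*1 + 0  (stop)
So 939/44 = [21; 2, 1, 14].

[21; 2, 1, 14]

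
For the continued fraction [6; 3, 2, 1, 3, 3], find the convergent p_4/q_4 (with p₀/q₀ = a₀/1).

Using pₖ = aₖpₖ₋₁ + pₖ₋₂, qₖ = aₖqₖ₋₁ + qₖ₋₂ (with p₋₁=1, p₋₂=0, q₋₁=0, q₋₂=1):
  k=0: a=6, p=6, q=1
  k=1: a=3, p=19, q=3
  k=2: a=2, p=44, q=7
  k=3: a=1, p=63, q=10
  k=4: a=3, p=233, q=37

233/37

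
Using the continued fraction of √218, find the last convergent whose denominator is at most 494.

√218 = [14; 1, 3, 3, 1, 28, …] (period length 5).
Convergents:
  p_0/q_0 = 14/1
  p_1/q_1 = 15/1
  p_2/q_2 = 59/4
  p_3/q_3 = 192/13
  p_4/q_4 = 251/17
  p_5/q_5 = 7220/489
  p_6/q_6 = 7471/506
q_5 = 489 ≤ 494 < 506 = q_6, so the answer is 7220/489.

7220/489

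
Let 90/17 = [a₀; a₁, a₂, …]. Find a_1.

90 = 5·17 + 5   →  a_0 = 5
17 = 3·5 + 2   →  a_1 = 3

3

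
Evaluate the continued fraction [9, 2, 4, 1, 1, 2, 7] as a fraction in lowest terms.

Fold from the inside: start with 7/1.
  2 + 1/7 = 15/7
  1 + 7/15 = 22/15
  1 + 15/22 = 37/22
  4 + 22/37 = 170/37
  2 + 37/170 = 377/170
  9 + 170/377 = 3563/377

3563/377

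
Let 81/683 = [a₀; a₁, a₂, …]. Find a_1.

81 = 0·683 + 81   →  a_0 = 0
683 = 8·81 + 35   →  a_1 = 8

8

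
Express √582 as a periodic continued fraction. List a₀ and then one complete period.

[24; 8, 48]

a₀ = ⌊√582⌋ = 24.
With m₀=0, d₀=1 and mₖ₊₁ = dₖaₖ − mₖ, dₖ₊₁ = (n − mₖ₊₁²)/dₖ, aₖ₊₁ = ⌊(a₀+mₖ₊₁)/dₖ₊₁⌋:
  k=1: m=24, d=6, a=8
  k=2: m=24, d=1, a=48
d=1 and a=2a₀=48 at k=2, so the next step gives (m, d) = (24, 6) again — its k=1 value — and the period has length 2.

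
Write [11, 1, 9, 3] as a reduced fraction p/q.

369/31

Fold from the inside: start with 3/1.
  9 + 1/3 = 28/3
  1 + 3/28 = 31/28
  11 + 28/31 = 369/31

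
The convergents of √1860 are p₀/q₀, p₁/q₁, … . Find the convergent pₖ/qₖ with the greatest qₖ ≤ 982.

15871/368

√1860 = [43; 7, 1, 4, 1, 7, 86, …] (period length 6).
Convergents:
  p_0/q_0 = 43/1
  p_1/q_1 = 302/7
  p_2/q_2 = 345/8
  p_3/q_3 = 1682/39
  p_4/q_4 = 2027/47
  p_5/q_5 = 15871/368
  p_6/q_6 = 1366933/31695
q_5 = 368 ≤ 982 < 31695 = q_6, so the answer is 15871/368.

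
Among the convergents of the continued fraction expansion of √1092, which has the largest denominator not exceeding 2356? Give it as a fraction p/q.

√1092 = [33; 22, 66, …] (period length 2).
Convergents:
  p_0/q_0 = 33/1
  p_1/q_1 = 727/22
  p_2/q_2 = 48015/1453
  p_3/q_3 = 1057057/31988
q_2 = 1453 ≤ 2356 < 31988 = q_3, so the answer is 48015/1453.

48015/1453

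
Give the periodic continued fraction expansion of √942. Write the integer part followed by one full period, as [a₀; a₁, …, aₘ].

[30; 1, 2, 4, 20, 4, 2, 1, 60]

a₀ = ⌊√942⌋ = 30.
With m₀=0, d₀=1 and mₖ₊₁ = dₖaₖ − mₖ, dₖ₊₁ = (n − mₖ₊₁²)/dₖ, aₖ₊₁ = ⌊(a₀+mₖ₊₁)/dₖ₊₁⌋:
  k=1: m=30, d=42, a=1
  k=2: m=12, d=19, a=2
  k=3: m=26, d=14, a=4
  k=4: m=30, d=3, a=20
  k=5: m=30, d=14, a=4
  k=6: m=26, d=19, a=2
  k=7: m=12, d=42, a=1
  k=8: m=30, d=1, a=60
d=1 and a=2a₀=60 at k=8, so the next step gives (m, d) = (30, 42) again — its k=1 value — and the period has length 8.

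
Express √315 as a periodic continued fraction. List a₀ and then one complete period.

a₀ = ⌊√315⌋ = 17.

[17; 1, 2, 1, 34]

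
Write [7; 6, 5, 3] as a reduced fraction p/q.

Using pₖ = aₖpₖ₋₁ + pₖ₋₂ and qₖ = aₖqₖ₋₁ + qₖ₋₂:
  k=0: a=7, p=7, q=1
  k=1: a=6, p=43, q=6
  k=2: a=5, p=222, q=31
  k=3: a=3, p=709, q=99

709/99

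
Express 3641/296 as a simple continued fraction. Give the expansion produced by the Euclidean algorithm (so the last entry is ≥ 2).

3641 = 12·296 + 89
296 = 3·89 + 29
89 = 3·29 + 2
29 = 14·2 + 1
2 = 2·1 + 0  (stop)
So 3641/296 = [12; 3, 3, 14, 2].

[12; 3, 3, 14, 2]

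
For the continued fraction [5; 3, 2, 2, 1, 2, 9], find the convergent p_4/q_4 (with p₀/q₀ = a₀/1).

127/24

Using pₖ = aₖpₖ₋₁ + pₖ₋₂, qₖ = aₖqₖ₋₁ + qₖ₋₂ (with p₋₁=1, p₋₂=0, q₋₁=0, q₋₂=1):
  k=0: a=5, p=5, q=1
  k=1: a=3, p=16, q=3
  k=2: a=2, p=37, q=7
  k=3: a=2, p=90, q=17
  k=4: a=1, p=127, q=24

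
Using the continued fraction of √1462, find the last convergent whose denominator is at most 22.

650/17

√1462 = [38; 4, 4, 4, 76, …] (period length 4).
Convergents:
  p_0/q_0 = 38/1
  p_1/q_1 = 153/4
  p_2/q_2 = 650/17
  p_3/q_3 = 2753/72
q_2 = 17 ≤ 22 < 72 = q_3, so the answer is 650/17.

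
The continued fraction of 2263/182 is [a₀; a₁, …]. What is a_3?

2263 = 12·182 + 79   →  a_0 = 12
182 = 2·79 + 24   →  a_1 = 2
79 = 3·24 + 7   →  a_2 = 3
24 = 3·7 + 3   →  a_3 = 3

3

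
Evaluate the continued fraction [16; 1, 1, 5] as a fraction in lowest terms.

182/11

Fold from the inside: start with 5/1.
  1 + 1/5 = 6/5
  1 + 5/6 = 11/6
  16 + 6/11 = 182/11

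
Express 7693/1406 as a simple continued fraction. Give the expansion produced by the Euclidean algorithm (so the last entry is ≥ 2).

7693 = 5×1406 + 663
1406 = 2×663 + 80
663 = 8×80 + 23
80 = 3×23 + 11
23 = 2×11 + 1
11 = 11×1 + 0  (stop)
So 7693/1406 = [5; 2, 8, 3, 2, 11].

[5; 2, 8, 3, 2, 11]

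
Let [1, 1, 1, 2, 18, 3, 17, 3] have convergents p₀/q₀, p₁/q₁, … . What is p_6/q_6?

Using pₖ = aₖpₖ₋₁ + pₖ₋₂, qₖ = aₖqₖ₋₁ + qₖ₋₂ (with p₋₁=1, p₋₂=0, q₋₁=0, q₋₂=1):
  k=0: a=1, p=1, q=1
  k=1: a=1, p=2, q=1
  k=2: a=1, p=3, q=2
  k=3: a=2, p=8, q=5
  k=4: a=18, p=147, q=92
  k=5: a=3, p=449, q=281
  k=6: a=17, p=7780, q=4869

7780/4869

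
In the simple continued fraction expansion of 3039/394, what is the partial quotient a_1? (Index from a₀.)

1

3039 = 7·394 + 281   →  a_0 = 7
394 = 1·281 + 113   →  a_1 = 1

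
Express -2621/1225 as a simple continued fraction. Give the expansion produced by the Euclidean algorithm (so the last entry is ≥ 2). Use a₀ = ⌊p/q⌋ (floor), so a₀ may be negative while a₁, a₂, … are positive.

-2621 = -3*1225 + 1054
1225 = 1*1054 + 171
1054 = 6*171 + 28
171 = 6*28 + 3
28 = 9*3 + 1
3 = 3*1 + 0  (stop)
So -2621/1225 = [-3; 1, 6, 6, 9, 3].

[-3; 1, 6, 6, 9, 3]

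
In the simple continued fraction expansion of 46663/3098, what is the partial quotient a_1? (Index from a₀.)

16

46663 = 15·3098 + 193   →  a_0 = 15
3098 = 16·193 + 10   →  a_1 = 16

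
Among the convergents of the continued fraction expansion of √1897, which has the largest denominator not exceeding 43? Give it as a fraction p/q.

√1897 = [43; 1, 1, 4, 12, 4, 1, 1, 86, …] (period length 8).
Convergents:
  p_0/q_0 = 43/1
  p_1/q_1 = 44/1
  p_2/q_2 = 87/2
  p_3/q_3 = 392/9
  p_4/q_4 = 4791/110
q_3 = 9 ≤ 43 < 110 = q_4, so the answer is 392/9.

392/9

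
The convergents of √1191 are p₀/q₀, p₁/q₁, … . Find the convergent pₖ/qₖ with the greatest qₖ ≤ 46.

1553/45

√1191 = [34; 1, 1, 22, 1, 1, 68, …] (period length 6).
Convergents:
  p_0/q_0 = 34/1
  p_1/q_1 = 35/1
  p_2/q_2 = 69/2
  p_3/q_3 = 1553/45
  p_4/q_4 = 1622/47
q_3 = 45 ≤ 46 < 47 = q_4, so the answer is 1553/45.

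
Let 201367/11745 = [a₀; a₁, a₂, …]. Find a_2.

1

201367 = 17·11745 + 1702   →  a_0 = 17
11745 = 6·1702 + 1533   →  a_1 = 6
1702 = 1·1533 + 169   →  a_2 = 1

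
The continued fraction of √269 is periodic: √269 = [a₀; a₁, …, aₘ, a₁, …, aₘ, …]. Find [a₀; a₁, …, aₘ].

[16; 2, 2, 32]

a₀ = ⌊√269⌋ = 16.
With m₀=0, d₀=1 and mₖ₊₁ = dₖaₖ − mₖ, dₖ₊₁ = (n − mₖ₊₁²)/dₖ, aₖ₊₁ = ⌊(a₀+mₖ₊₁)/dₖ₊₁⌋:
  k=1: m=16, d=13, a=2
  k=2: m=10, d=13, a=2
  k=3: m=16, d=1, a=32
d=1 and a=2a₀=32 at k=3, so the next step gives (m, d) = (16, 13) again — its k=1 value — and the period has length 3.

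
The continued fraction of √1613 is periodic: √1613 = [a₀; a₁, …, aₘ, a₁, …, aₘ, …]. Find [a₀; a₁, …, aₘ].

a₀ = ⌊√1613⌋ = 40.
With m₀=0, d₀=1 and mₖ₊₁ = dₖaₖ − mₖ, dₖ₊₁ = (n − mₖ₊₁²)/dₖ, aₖ₊₁ = ⌊(a₀+mₖ₊₁)/dₖ₊₁⌋:
  k=1: m=40, d=13, a=6
  k=2: m=38, d=13, a=6
  k=3: m=40, d=1, a=80
d=1 and a=2a₀=80 at k=3, so the next step gives (m, d) = (40, 13) again — its k=1 value — and the period has length 3.

[40; 6, 6, 80]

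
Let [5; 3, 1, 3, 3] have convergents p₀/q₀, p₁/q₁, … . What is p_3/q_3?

Using pₖ = aₖpₖ₋₁ + pₖ₋₂, qₖ = aₖqₖ₋₁ + qₖ₋₂ (with p₋₁=1, p₋₂=0, q₋₁=0, q₋₂=1):
  k=0: a=5, p=5, q=1
  k=1: a=3, p=16, q=3
  k=2: a=1, p=21, q=4
  k=3: a=3, p=79, q=15

79/15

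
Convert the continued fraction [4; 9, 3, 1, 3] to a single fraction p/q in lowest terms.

Using pₖ = aₖpₖ₋₁ + pₖ₋₂ and qₖ = aₖqₖ₋₁ + qₖ₋₂:
  k=0: a=4, p=4, q=1
  k=1: a=9, p=37, q=9
  k=2: a=3, p=115, q=28
  k=3: a=1, p=152, q=37
  k=4: a=3, p=571, q=139

571/139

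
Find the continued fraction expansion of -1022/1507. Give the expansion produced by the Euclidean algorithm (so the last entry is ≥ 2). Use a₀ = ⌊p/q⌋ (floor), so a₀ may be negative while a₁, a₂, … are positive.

[-1; 3, 9, 3, 17]

-1022 = -1·1507 + 485
1507 = 3·485 + 52
485 = 9·52 + 17
52 = 3·17 + 1
17 = 17·1 + 0  (stop)
So -1022/1507 = [-1; 3, 9, 3, 17].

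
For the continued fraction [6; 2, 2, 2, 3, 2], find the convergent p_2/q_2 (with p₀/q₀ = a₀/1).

32/5

Using pₖ = aₖpₖ₋₁ + pₖ₋₂, qₖ = aₖqₖ₋₁ + qₖ₋₂ (with p₋₁=1, p₋₂=0, q₋₁=0, q₋₂=1):
  k=0: a=6, p=6, q=1
  k=1: a=2, p=13, q=2
  k=2: a=2, p=32, q=5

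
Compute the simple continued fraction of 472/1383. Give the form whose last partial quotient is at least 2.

472 = 0*1383 + 472
1383 = 2*472 + 439
472 = 1*439 + 33
439 = 13*33 + 10
33 = 3*10 + 3
10 = 3*3 + 1
3 = 3*1 + 0  (stop)
So 472/1383 = [0; 2, 1, 13, 3, 3, 3].

[0; 2, 1, 13, 3, 3, 3]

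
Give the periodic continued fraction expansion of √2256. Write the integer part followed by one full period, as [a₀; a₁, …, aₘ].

a₀ = ⌊√2256⌋ = 47.
With m₀=0, d₀=1 and mₖ₊₁ = dₖaₖ − mₖ, dₖ₊₁ = (n − mₖ₊₁²)/dₖ, aₖ₊₁ = ⌊(a₀+mₖ₊₁)/dₖ₊₁⌋:
  k=1: m=47, d=47, a=2
  k=2: m=47, d=1, a=94
d=1 and a=2a₀=94 at k=2, so the next step gives (m, d) = (47, 47) again — its k=1 value — and the period has length 2.

[47; 2, 94]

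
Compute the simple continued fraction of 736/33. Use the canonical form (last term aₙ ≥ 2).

[22; 3, 3, 3]

736 = 22*33 + 10
33 = 3*10 + 3
10 = 3*3 + 1
3 = 3*1 + 0  (stop)
So 736/33 = [22; 3, 3, 3].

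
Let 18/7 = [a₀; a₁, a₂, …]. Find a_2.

18 = 2·7 + 4   →  a_0 = 2
7 = 1·4 + 3   →  a_1 = 1
4 = 1·3 + 1   →  a_2 = 1

1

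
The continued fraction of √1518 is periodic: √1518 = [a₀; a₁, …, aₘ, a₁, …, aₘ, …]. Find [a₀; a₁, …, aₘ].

a₀ = ⌊√1518⌋ = 38.
With m₀=0, d₀=1 and mₖ₊₁ = dₖaₖ − mₖ, dₖ₊₁ = (n − mₖ₊₁²)/dₖ, aₖ₊₁ = ⌊(a₀+mₖ₊₁)/dₖ₊₁⌋:
  k=1: m=38, d=74, a=1
  k=2: m=36, d=3, a=24
  k=3: m=36, d=74, a=1
  k=4: m=38, d=1, a=76
d=1 and a=2a₀=76 at k=4, so the next step gives (m, d) = (38, 74) again — its k=1 value — and the period has length 4.

[38; 1, 24, 1, 76]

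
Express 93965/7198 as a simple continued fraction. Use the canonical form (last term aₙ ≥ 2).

[13; 18, 2, 2, 3, 1, 17]

93965 = 13·7198 + 391
7198 = 18·391 + 160
391 = 2·160 + 71
160 = 2·71 + 18
71 = 3·18 + 17
18 = 1·17 + 1
17 = 17·1 + 0  (stop)
So 93965/7198 = [13; 18, 2, 2, 3, 1, 17].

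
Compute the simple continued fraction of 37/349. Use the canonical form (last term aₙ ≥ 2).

37 = 0·349 + 37
349 = 9·37 + 16
37 = 2·16 + 5
16 = 3·5 + 1
5 = 5·1 + 0  (stop)
So 37/349 = [0; 9, 2, 3, 5].

[0; 9, 2, 3, 5]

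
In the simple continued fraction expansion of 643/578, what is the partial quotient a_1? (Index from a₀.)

8

643 = 1·578 + 65   →  a_0 = 1
578 = 8·65 + 58   →  a_1 = 8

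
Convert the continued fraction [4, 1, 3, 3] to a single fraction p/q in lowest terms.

62/13

Using pₖ = aₖpₖ₋₁ + pₖ₋₂ and qₖ = aₖqₖ₋₁ + qₖ₋₂:
  k=0: a=4, p=4, q=1
  k=1: a=1, p=5, q=1
  k=2: a=3, p=19, q=4
  k=3: a=3, p=62, q=13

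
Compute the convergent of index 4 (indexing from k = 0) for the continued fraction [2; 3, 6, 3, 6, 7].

878/379

Using pₖ = aₖpₖ₋₁ + pₖ₋₂, qₖ = aₖqₖ₋₁ + qₖ₋₂ (with p₋₁=1, p₋₂=0, q₋₁=0, q₋₂=1):
  k=0: a=2, p=2, q=1
  k=1: a=3, p=7, q=3
  k=2: a=6, p=44, q=19
  k=3: a=3, p=139, q=60
  k=4: a=6, p=878, q=379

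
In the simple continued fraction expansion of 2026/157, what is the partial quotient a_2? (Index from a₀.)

2026 = 12·157 + 142   →  a_0 = 12
157 = 1·142 + 15   →  a_1 = 1
142 = 9·15 + 7   →  a_2 = 9

9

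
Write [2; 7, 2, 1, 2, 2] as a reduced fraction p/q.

Using pₖ = aₖpₖ₋₁ + pₖ₋₂ and qₖ = aₖqₖ₋₁ + qₖ₋₂:
  k=0: a=2, p=2, q=1
  k=1: a=7, p=15, q=7
  k=2: a=2, p=32, q=15
  k=3: a=1, p=47, q=22
  k=4: a=2, p=126, q=59
  k=5: a=2, p=299, q=140

299/140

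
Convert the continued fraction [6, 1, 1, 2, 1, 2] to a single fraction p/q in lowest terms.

Using pₖ = aₖpₖ₋₁ + pₖ₋₂ and qₖ = aₖqₖ₋₁ + qₖ₋₂:
  k=0: a=6, p=6, q=1
  k=1: a=1, p=7, q=1
  k=2: a=1, p=13, q=2
  k=3: a=2, p=33, q=5
  k=4: a=1, p=46, q=7
  k=5: a=2, p=125, q=19

125/19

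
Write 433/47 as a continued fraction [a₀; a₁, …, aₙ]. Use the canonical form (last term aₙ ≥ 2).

433 = 9*47 + 10
47 = 4*10 + 7
10 = 1*7 + 3
7 = 2*3 + 1
3 = 3*1 + 0  (stop)
So 433/47 = [9; 4, 1, 2, 3].

[9; 4, 1, 2, 3]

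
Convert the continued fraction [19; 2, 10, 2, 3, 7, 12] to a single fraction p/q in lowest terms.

Using pₖ = aₖpₖ₋₁ + pₖ₋₂ and qₖ = aₖqₖ₋₁ + qₖ₋₂:
  k=0: a=19, p=19, q=1
  k=1: a=2, p=39, q=2
  k=2: a=10, p=409, q=21
  k=3: a=2, p=857, q=44
  k=4: a=3, p=2980, q=153
  k=5: a=7, p=21717, q=1115
  k=6: a=12, p=263584, q=13533

263584/13533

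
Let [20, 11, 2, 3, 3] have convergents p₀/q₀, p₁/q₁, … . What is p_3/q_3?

Using pₖ = aₖpₖ₋₁ + pₖ₋₂, qₖ = aₖqₖ₋₁ + qₖ₋₂ (with p₋₁=1, p₋₂=0, q₋₁=0, q₋₂=1):
  k=0: a=20, p=20, q=1
  k=1: a=11, p=221, q=11
  k=2: a=2, p=462, q=23
  k=3: a=3, p=1607, q=80

1607/80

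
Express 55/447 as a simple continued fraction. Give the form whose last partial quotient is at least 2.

55 = 0·447 + 55
447 = 8·55 + 7
55 = 7·7 + 6
7 = 1·6 + 1
6 = 6·1 + 0  (stop)
So 55/447 = [0; 8, 7, 1, 6].

[0; 8, 7, 1, 6]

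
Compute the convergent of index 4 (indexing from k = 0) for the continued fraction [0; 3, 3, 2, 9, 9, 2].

Using pₖ = aₖpₖ₋₁ + pₖ₋₂, qₖ = aₖqₖ₋₁ + qₖ₋₂ (with p₋₁=1, p₋₂=0, q₋₁=0, q₋₂=1):
  k=0: a=0, p=0, q=1
  k=1: a=3, p=1, q=3
  k=2: a=3, p=3, q=10
  k=3: a=2, p=7, q=23
  k=4: a=9, p=66, q=217

66/217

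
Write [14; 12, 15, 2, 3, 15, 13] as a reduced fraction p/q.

Using pₖ = aₖpₖ₋₁ + pₖ₋₂ and qₖ = aₖqₖ₋₁ + qₖ₋₂:
  k=0: a=14, p=14, q=1
  k=1: a=12, p=169, q=12
  k=2: a=15, p=2549, q=181
  k=3: a=2, p=5267, q=374
  k=4: a=3, p=18350, q=1303
  k=5: a=15, p=280517, q=19919
  k=6: a=13, p=3665071, q=260250

3665071/260250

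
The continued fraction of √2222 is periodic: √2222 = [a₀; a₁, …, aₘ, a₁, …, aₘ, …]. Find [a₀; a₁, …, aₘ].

[47; 7, 4, 7, 94]

a₀ = ⌊√2222⌋ = 47.
With m₀=0, d₀=1 and mₖ₊₁ = dₖaₖ − mₖ, dₖ₊₁ = (n − mₖ₊₁²)/dₖ, aₖ₊₁ = ⌊(a₀+mₖ₊₁)/dₖ₊₁⌋:
  k=1: m=47, d=13, a=7
  k=2: m=44, d=22, a=4
  k=3: m=44, d=13, a=7
  k=4: m=47, d=1, a=94
d=1 and a=2a₀=94 at k=4, so the next step gives (m, d) = (47, 13) again — its k=1 value — and the period has length 4.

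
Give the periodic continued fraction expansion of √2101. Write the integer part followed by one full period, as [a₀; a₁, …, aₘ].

a₀ = ⌊√2101⌋ = 45.
With m₀=0, d₀=1 and mₖ₊₁ = dₖaₖ − mₖ, dₖ₊₁ = (n − mₖ₊₁²)/dₖ, aₖ₊₁ = ⌊(a₀+mₖ₊₁)/dₖ₊₁⌋:
  k=1: m=45, d=76, a=1
  k=2: m=31, d=15, a=5
  k=3: m=44, d=11, a=8
  k=4: m=44, d=15, a=5
  k=5: m=31, d=76, a=1
  k=6: m=45, d=1, a=90
d=1 and a=2a₀=90 at k=6, so the next step gives (m, d) = (45, 76) again — its k=1 value — and the period has length 6.

[45; 1, 5, 8, 5, 1, 90]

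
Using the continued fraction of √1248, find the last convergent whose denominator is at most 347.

√1248 = [35; 3, 17, 3, 70, …] (period length 4).
Convergents:
  p_0/q_0 = 35/1
  p_1/q_1 = 106/3
  p_2/q_2 = 1837/52
  p_3/q_3 = 5617/159
  p_4/q_4 = 395027/11182
q_3 = 159 ≤ 347 < 11182 = q_4, so the answer is 5617/159.

5617/159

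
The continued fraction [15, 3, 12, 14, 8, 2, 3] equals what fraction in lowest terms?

475025/30998

Fold from the inside: start with 3/1.
  2 + 1/3 = 7/3
  8 + 3/7 = 59/7
  14 + 7/59 = 833/59
  12 + 59/833 = 10055/833
  3 + 833/10055 = 30998/10055
  15 + 10055/30998 = 475025/30998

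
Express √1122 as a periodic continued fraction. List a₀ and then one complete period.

a₀ = ⌊√1122⌋ = 33.
With m₀=0, d₀=1 and mₖ₊₁ = dₖaₖ − mₖ, dₖ₊₁ = (n − mₖ₊₁²)/dₖ, aₖ₊₁ = ⌊(a₀+mₖ₊₁)/dₖ₊₁⌋:
  k=1: m=33, d=33, a=2
  k=2: m=33, d=1, a=66
d=1 and a=2a₀=66 at k=2, so the next step gives (m, d) = (33, 33) again — its k=1 value — and the period has length 2.

[33; 2, 66]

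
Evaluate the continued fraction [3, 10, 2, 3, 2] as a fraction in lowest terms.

Fold from the inside: start with 2/1.
  3 + 1/2 = 7/2
  2 + 2/7 = 16/7
  10 + 7/16 = 167/16
  3 + 16/167 = 517/167

517/167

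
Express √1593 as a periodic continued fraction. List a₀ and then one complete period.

a₀ = ⌊√1593⌋ = 39.
With m₀=0, d₀=1 and mₖ₊₁ = dₖaₖ − mₖ, dₖ₊₁ = (n − mₖ₊₁²)/dₖ, aₖ₊₁ = ⌊(a₀+mₖ₊₁)/dₖ₊₁⌋:
  k=1: m=39, d=72, a=1
  k=2: m=33, d=7, a=10
  k=3: m=37, d=32, a=2
  k=4: m=27, d=27, a=2
  k=5: m=27, d=32, a=2
  k=6: m=37, d=7, a=10
  k=7: m=33, d=72, a=1
  k=8: m=39, d=1, a=78
d=1 and a=2a₀=78 at k=8, so the next step gives (m, d) = (39, 72) again — its k=1 value — and the period has length 8.

[39; 1, 10, 2, 2, 2, 10, 1, 78]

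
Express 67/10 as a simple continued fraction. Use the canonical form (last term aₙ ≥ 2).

67 = 6·10 + 7
10 = 1·7 + 3
7 = 2·3 + 1
3 = 3·1 + 0  (stop)
So 67/10 = [6; 1, 2, 3].

[6; 1, 2, 3]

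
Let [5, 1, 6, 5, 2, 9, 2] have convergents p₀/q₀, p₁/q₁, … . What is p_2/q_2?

41/7

Using pₖ = aₖpₖ₋₁ + pₖ₋₂, qₖ = aₖqₖ₋₁ + qₖ₋₂ (with p₋₁=1, p₋₂=0, q₋₁=0, q₋₂=1):
  k=0: a=5, p=5, q=1
  k=1: a=1, p=6, q=1
  k=2: a=6, p=41, q=7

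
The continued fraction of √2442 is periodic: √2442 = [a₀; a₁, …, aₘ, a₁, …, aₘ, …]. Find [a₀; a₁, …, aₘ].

[49; 2, 2, 2, 98]

a₀ = ⌊√2442⌋ = 49.
With m₀=0, d₀=1 and mₖ₊₁ = dₖaₖ − mₖ, dₖ₊₁ = (n − mₖ₊₁²)/dₖ, aₖ₊₁ = ⌊(a₀+mₖ₊₁)/dₖ₊₁⌋:
  k=1: m=49, d=41, a=2
  k=2: m=33, d=33, a=2
  k=3: m=33, d=41, a=2
  k=4: m=49, d=1, a=98
d=1 and a=2a₀=98 at k=4, so the next step gives (m, d) = (49, 41) again — its k=1 value — and the period has length 4.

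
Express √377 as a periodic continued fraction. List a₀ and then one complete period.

a₀ = ⌊√377⌋ = 19.
With m₀=0, d₀=1 and mₖ₊₁ = dₖaₖ − mₖ, dₖ₊₁ = (n − mₖ₊₁²)/dₖ, aₖ₊₁ = ⌊(a₀+mₖ₊₁)/dₖ₊₁⌋:
  k=1: m=19, d=16, a=2
  k=2: m=13, d=13, a=2
  k=3: m=13, d=16, a=2
  k=4: m=19, d=1, a=38
d=1 and a=2a₀=38 at k=4, so the next step gives (m, d) = (19, 16) again — its k=1 value — and the period has length 4.

[19; 2, 2, 2, 38]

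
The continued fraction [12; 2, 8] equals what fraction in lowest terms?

212/17

Using pₖ = aₖpₖ₋₁ + pₖ₋₂ and qₖ = aₖqₖ₋₁ + qₖ₋₂:
  k=0: a=12, p=12, q=1
  k=1: a=2, p=25, q=2
  k=2: a=8, p=212, q=17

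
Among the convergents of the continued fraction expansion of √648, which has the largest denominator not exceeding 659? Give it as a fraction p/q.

√648 = [25; 2, 5, 6, 5, 2, 50, …] (period length 6).
Convergents:
  p_0/q_0 = 25/1
  p_1/q_1 = 51/2
  p_2/q_2 = 280/11
  p_3/q_3 = 1731/68
  p_4/q_4 = 8935/351
  p_5/q_5 = 19601/770
q_4 = 351 ≤ 659 < 770 = q_5, so the answer is 8935/351.

8935/351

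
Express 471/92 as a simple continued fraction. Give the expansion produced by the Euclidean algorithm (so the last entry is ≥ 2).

[5; 8, 2, 1, 3]

471 = 5×92 + 11
92 = 8×11 + 4
11 = 2×4 + 3
4 = 1×3 + 1
3 = 3×1 + 0  (stop)
So 471/92 = [5; 8, 2, 1, 3].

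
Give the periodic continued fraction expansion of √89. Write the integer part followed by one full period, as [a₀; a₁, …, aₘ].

a₀ = ⌊√89⌋ = 9.
With m₀=0, d₀=1 and mₖ₊₁ = dₖaₖ − mₖ, dₖ₊₁ = (n − mₖ₊₁²)/dₖ, aₖ₊₁ = ⌊(a₀+mₖ₊₁)/dₖ₊₁⌋:
  k=1: m=9, d=8, a=2
  k=2: m=7, d=5, a=3
  k=3: m=8, d=5, a=3
  k=4: m=7, d=8, a=2
  k=5: m=9, d=1, a=18
d=1 and a=2a₀=18 at k=5, so the next step gives (m, d) = (9, 8) again — its k=1 value — and the period has length 5.

[9; 2, 3, 3, 2, 18]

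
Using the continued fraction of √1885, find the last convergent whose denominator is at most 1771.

45023/1037

√1885 = [43; 2, 2, 2, 86, …] (period length 4).
Convergents:
  p_0/q_0 = 43/1
  p_1/q_1 = 87/2
  p_2/q_2 = 217/5
  p_3/q_3 = 521/12
  p_4/q_4 = 45023/1037
  p_5/q_5 = 90567/2086
q_4 = 1037 ≤ 1771 < 2086 = q_5, so the answer is 45023/1037.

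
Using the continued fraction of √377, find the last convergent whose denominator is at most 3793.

45221/2329

√377 = [19; 2, 2, 2, 38, …] (period length 4).
Convergents:
  p_0/q_0 = 19/1
  p_1/q_1 = 39/2
  p_2/q_2 = 97/5
  p_3/q_3 = 233/12
  p_4/q_4 = 8951/461
  p_5/q_5 = 18135/934
  p_6/q_6 = 45221/2329
  p_7/q_7 = 108577/5592
q_6 = 2329 ≤ 3793 < 5592 = q_7, so the answer is 45221/2329.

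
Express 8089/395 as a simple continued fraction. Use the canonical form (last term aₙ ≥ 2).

8089 = 20×395 + 189
395 = 2×189 + 17
189 = 11×17 + 2
17 = 8×2 + 1
2 = 2×1 + 0  (stop)
So 8089/395 = [20; 2, 11, 8, 2].

[20; 2, 11, 8, 2]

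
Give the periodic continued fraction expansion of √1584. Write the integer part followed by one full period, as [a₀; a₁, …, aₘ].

[39; 1, 3, 1, 78]

a₀ = ⌊√1584⌋ = 39.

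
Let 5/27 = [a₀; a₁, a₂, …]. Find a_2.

2

5 = 0·27 + 5   →  a_0 = 0
27 = 5·5 + 2   →  a_1 = 5
5 = 2·2 + 1   →  a_2 = 2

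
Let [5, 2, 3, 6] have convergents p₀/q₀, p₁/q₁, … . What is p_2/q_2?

38/7

Using pₖ = aₖpₖ₋₁ + pₖ₋₂, qₖ = aₖqₖ₋₁ + qₖ₋₂ (with p₋₁=1, p₋₂=0, q₋₁=0, q₋₂=1):
  k=0: a=5, p=5, q=1
  k=1: a=2, p=11, q=2
  k=2: a=3, p=38, q=7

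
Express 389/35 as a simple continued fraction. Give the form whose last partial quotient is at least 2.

389 = 11×35 + 4
35 = 8×4 + 3
4 = 1×3 + 1
3 = 3×1 + 0  (stop)
So 389/35 = [11; 8, 1, 3].

[11; 8, 1, 3]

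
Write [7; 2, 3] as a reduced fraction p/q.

Fold from the inside: start with 3/1.
  2 + 1/3 = 7/3
  7 + 3/7 = 52/7

52/7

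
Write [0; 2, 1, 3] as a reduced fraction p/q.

4/11

Fold from the inside: start with 3/1.
  1 + 1/3 = 4/3
  2 + 3/4 = 11/4
  0 + 4/11 = 4/11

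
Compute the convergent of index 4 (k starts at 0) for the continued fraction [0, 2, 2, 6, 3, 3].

41/101

Using pₖ = aₖpₖ₋₁ + pₖ₋₂, qₖ = aₖqₖ₋₁ + qₖ₋₂ (with p₋₁=1, p₋₂=0, q₋₁=0, q₋₂=1):
  k=0: a=0, p=0, q=1
  k=1: a=2, p=1, q=2
  k=2: a=2, p=2, q=5
  k=3: a=6, p=13, q=32
  k=4: a=3, p=41, q=101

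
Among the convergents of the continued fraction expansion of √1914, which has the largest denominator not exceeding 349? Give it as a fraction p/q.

15181/347

√1914 = [43; 1, 2, 1, 86, …] (period length 4).
Convergents:
  p_0/q_0 = 43/1
  p_1/q_1 = 44/1
  p_2/q_2 = 131/3
  p_3/q_3 = 175/4
  p_4/q_4 = 15181/347
  p_5/q_5 = 15356/351
q_4 = 347 ≤ 349 < 351 = q_5, so the answer is 15181/347.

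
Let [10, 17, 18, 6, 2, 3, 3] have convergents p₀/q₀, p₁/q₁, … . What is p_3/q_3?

Using pₖ = aₖpₖ₋₁ + pₖ₋₂, qₖ = aₖqₖ₋₁ + qₖ₋₂ (with p₋₁=1, p₋₂=0, q₋₁=0, q₋₂=1):
  k=0: a=10, p=10, q=1
  k=1: a=17, p=171, q=17
  k=2: a=18, p=3088, q=307
  k=3: a=6, p=18699, q=1859

18699/1859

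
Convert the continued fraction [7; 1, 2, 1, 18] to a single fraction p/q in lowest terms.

581/75

Fold from the inside: start with 18/1.
  1 + 1/18 = 19/18
  2 + 18/19 = 56/19
  1 + 19/56 = 75/56
  7 + 56/75 = 581/75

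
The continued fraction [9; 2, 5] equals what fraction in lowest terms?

104/11

Fold from the inside: start with 5/1.
  2 + 1/5 = 11/5
  9 + 5/11 = 104/11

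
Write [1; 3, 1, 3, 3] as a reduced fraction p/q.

Using pₖ = aₖpₖ₋₁ + pₖ₋₂ and qₖ = aₖqₖ₋₁ + qₖ₋₂:
  k=0: a=1, p=1, q=1
  k=1: a=3, p=4, q=3
  k=2: a=1, p=5, q=4
  k=3: a=3, p=19, q=15
  k=4: a=3, p=62, q=49

62/49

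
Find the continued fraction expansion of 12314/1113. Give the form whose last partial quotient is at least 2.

[11; 15, 1, 2, 11, 2]

12314 = 11*1113 + 71
1113 = 15*71 + 48
71 = 1*48 + 23
48 = 2*23 + 2
23 = 11*2 + 1
2 = 2*1 + 0  (stop)
So 12314/1113 = [11; 15, 1, 2, 11, 2].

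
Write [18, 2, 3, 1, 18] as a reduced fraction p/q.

3117/169

Fold from the inside: start with 18/1.
  1 + 1/18 = 19/18
  3 + 18/19 = 75/19
  2 + 19/75 = 169/75
  18 + 75/169 = 3117/169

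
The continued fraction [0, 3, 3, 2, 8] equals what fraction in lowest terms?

Using pₖ = aₖpₖ₋₁ + pₖ₋₂ and qₖ = aₖqₖ₋₁ + qₖ₋₂:
  k=0: a=0, p=0, q=1
  k=1: a=3, p=1, q=3
  k=2: a=3, p=3, q=10
  k=3: a=2, p=7, q=23
  k=4: a=8, p=59, q=194

59/194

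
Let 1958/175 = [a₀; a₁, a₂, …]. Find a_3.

3

1958 = 11·175 + 33   →  a_0 = 11
175 = 5·33 + 10   →  a_1 = 5
33 = 3·10 + 3   →  a_2 = 3
10 = 3·3 + 1   →  a_3 = 3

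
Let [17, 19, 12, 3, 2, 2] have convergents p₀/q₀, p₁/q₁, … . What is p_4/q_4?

Using pₖ = aₖpₖ₋₁ + pₖ₋₂, qₖ = aₖqₖ₋₁ + qₖ₋₂ (with p₋₁=1, p₋₂=0, q₋₁=0, q₋₂=1):
  k=0: a=17, p=17, q=1
  k=1: a=19, p=324, q=19
  k=2: a=12, p=3905, q=229
  k=3: a=3, p=12039, q=706
  k=4: a=2, p=27983, q=1641

27983/1641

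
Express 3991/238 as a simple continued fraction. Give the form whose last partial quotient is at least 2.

3991 = 16·238 + 183
238 = 1·183 + 55
183 = 3·55 + 18
55 = 3·18 + 1
18 = 18·1 + 0  (stop)
So 3991/238 = [16; 1, 3, 3, 18].

[16; 1, 3, 3, 18]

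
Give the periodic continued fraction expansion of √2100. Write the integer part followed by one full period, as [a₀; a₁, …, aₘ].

a₀ = ⌊√2100⌋ = 45.
With m₀=0, d₀=1 and mₖ₊₁ = dₖaₖ − mₖ, dₖ₊₁ = (n − mₖ₊₁²)/dₖ, aₖ₊₁ = ⌊(a₀+mₖ₊₁)/dₖ₊₁⌋:
  k=1: m=45, d=75, a=1
  k=2: m=30, d=16, a=4
  k=3: m=34, d=59, a=1
  k=4: m=25, d=25, a=2
  k=5: m=25, d=59, a=1
  k=6: m=34, d=16, a=4
  k=7: m=30, d=75, a=1
  k=8: m=45, d=1, a=90
d=1 and a=2a₀=90 at k=8, so the next step gives (m, d) = (45, 75) again — its k=1 value — and the period has length 8.

[45; 1, 4, 1, 2, 1, 4, 1, 90]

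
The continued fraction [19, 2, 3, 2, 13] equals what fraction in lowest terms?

4179/215

Fold from the inside: start with 13/1.
  2 + 1/13 = 27/13
  3 + 13/27 = 94/27
  2 + 27/94 = 215/94
  19 + 94/215 = 4179/215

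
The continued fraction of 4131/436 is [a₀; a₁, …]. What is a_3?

2

4131 = 9·436 + 207   →  a_0 = 9
436 = 2·207 + 22   →  a_1 = 2
207 = 9·22 + 9   →  a_2 = 9
22 = 2·9 + 4   →  a_3 = 2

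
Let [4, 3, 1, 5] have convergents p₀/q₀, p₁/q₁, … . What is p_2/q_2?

17/4

Using pₖ = aₖpₖ₋₁ + pₖ₋₂, qₖ = aₖqₖ₋₁ + qₖ₋₂ (with p₋₁=1, p₋₂=0, q₋₁=0, q₋₂=1):
  k=0: a=4, p=4, q=1
  k=1: a=3, p=13, q=3
  k=2: a=1, p=17, q=4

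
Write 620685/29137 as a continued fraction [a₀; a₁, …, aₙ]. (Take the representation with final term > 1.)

620685 = 21*29137 + 8808
29137 = 3*8808 + 2713
8808 = 3*2713 + 669
2713 = 4*669 + 37
669 = 18*37 + 3
37 = 12*3 + 1
3 = 3*1 + 0  (stop)
So 620685/29137 = [21; 3, 3, 4, 18, 12, 3].

[21; 3, 3, 4, 18, 12, 3]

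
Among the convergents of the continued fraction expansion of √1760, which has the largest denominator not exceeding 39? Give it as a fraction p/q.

√1760 = [41; 1, 19, 1, 82, …] (period length 4).
Convergents:
  p_0/q_0 = 41/1
  p_1/q_1 = 42/1
  p_2/q_2 = 839/20
  p_3/q_3 = 881/21
  p_4/q_4 = 73081/1742
q_3 = 21 ≤ 39 < 1742 = q_4, so the answer is 881/21.

881/21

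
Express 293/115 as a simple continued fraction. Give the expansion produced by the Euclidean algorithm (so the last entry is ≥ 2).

[2; 1, 1, 4, 1, 2, 1, 2]

293 = 2·115 + 63
115 = 1·63 + 52
63 = 1·52 + 11
52 = 4·11 + 8
11 = 1·8 + 3
8 = 2·3 + 2
3 = 1·2 + 1
2 = 2·1 + 0  (stop)
So 293/115 = [2; 1, 1, 4, 1, 2, 1, 2].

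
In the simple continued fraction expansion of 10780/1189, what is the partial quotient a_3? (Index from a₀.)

10780 = 9·1189 + 79   →  a_0 = 9
1189 = 15·79 + 4   →  a_1 = 15
79 = 19·4 + 3   →  a_2 = 19
4 = 1·3 + 1   →  a_3 = 1

1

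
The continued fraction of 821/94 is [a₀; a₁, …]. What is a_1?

1

821 = 8·94 + 69   →  a_0 = 8
94 = 1·69 + 25   →  a_1 = 1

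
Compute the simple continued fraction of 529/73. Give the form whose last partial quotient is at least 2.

[7; 4, 18]

529 = 7×73 + 18
73 = 4×18 + 1
18 = 18×1 + 0  (stop)
So 529/73 = [7; 4, 18].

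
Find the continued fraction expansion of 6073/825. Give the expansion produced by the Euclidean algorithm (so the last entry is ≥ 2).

[7; 2, 1, 3, 3, 7, 3]

6073 = 7×825 + 298
825 = 2×298 + 229
298 = 1×229 + 69
229 = 3×69 + 22
69 = 3×22 + 3
22 = 7×3 + 1
3 = 3×1 + 0  (stop)
So 6073/825 = [7; 2, 1, 3, 3, 7, 3].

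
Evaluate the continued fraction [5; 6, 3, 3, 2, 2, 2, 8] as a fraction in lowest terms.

Using pₖ = aₖpₖ₋₁ + pₖ₋₂ and qₖ = aₖqₖ₋₁ + qₖ₋₂:
  k=0: a=5, p=5, q=1
  k=1: a=6, p=31, q=6
  k=2: a=3, p=98, q=19
  k=3: a=3, p=325, q=63
  k=4: a=2, p=748, q=145
  k=5: a=2, p=1821, q=353
  k=6: a=2, p=4390, q=851
  k=7: a=8, p=36941, q=7161

36941/7161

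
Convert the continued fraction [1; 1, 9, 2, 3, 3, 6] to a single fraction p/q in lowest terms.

Using pₖ = aₖpₖ₋₁ + pₖ₋₂ and qₖ = aₖqₖ₋₁ + qₖ₋₂:
  k=0: a=1, p=1, q=1
  k=1: a=1, p=2, q=1
  k=2: a=9, p=19, q=10
  k=3: a=2, p=40, q=21
  k=4: a=3, p=139, q=73
  k=5: a=3, p=457, q=240
  k=6: a=6, p=2881, q=1513

2881/1513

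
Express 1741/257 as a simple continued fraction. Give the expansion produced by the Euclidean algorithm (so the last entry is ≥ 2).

[6; 1, 3, 2, 3, 8]

1741 = 6·257 + 199
257 = 1·199 + 58
199 = 3·58 + 25
58 = 2·25 + 8
25 = 3·8 + 1
8 = 8·1 + 0  (stop)
So 1741/257 = [6; 1, 3, 2, 3, 8].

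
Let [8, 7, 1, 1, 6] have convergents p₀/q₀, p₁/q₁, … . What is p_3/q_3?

Using pₖ = aₖpₖ₋₁ + pₖ₋₂, qₖ = aₖqₖ₋₁ + qₖ₋₂ (with p₋₁=1, p₋₂=0, q₋₁=0, q₋₂=1):
  k=0: a=8, p=8, q=1
  k=1: a=7, p=57, q=7
  k=2: a=1, p=65, q=8
  k=3: a=1, p=122, q=15

122/15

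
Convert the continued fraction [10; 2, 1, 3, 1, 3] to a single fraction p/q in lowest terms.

549/53

Fold from the inside: start with 3/1.
  1 + 1/3 = 4/3
  3 + 3/4 = 15/4
  1 + 4/15 = 19/15
  2 + 15/19 = 53/19
  10 + 19/53 = 549/53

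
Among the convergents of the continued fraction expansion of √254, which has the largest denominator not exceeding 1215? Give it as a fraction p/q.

8144/511

√254 = [15; 1, 14, 1, 30, …] (period length 4).
Convergents:
  p_0/q_0 = 15/1
  p_1/q_1 = 16/1
  p_2/q_2 = 239/15
  p_3/q_3 = 255/16
  p_4/q_4 = 7889/495
  p_5/q_5 = 8144/511
  p_6/q_6 = 121905/7649
q_5 = 511 ≤ 1215 < 7649 = q_6, so the answer is 8144/511.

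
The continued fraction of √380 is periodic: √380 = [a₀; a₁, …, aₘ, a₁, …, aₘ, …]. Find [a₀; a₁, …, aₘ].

a₀ = ⌊√380⌋ = 19.
With m₀=0, d₀=1 and mₖ₊₁ = dₖaₖ − mₖ, dₖ₊₁ = (n − mₖ₊₁²)/dₖ, aₖ₊₁ = ⌊(a₀+mₖ₊₁)/dₖ₊₁⌋:
  k=1: m=19, d=19, a=2
  k=2: m=19, d=1, a=38
d=1 and a=2a₀=38 at k=2, so the next step gives (m, d) = (19, 19) again — its k=1 value — and the period has length 2.

[19; 2, 38]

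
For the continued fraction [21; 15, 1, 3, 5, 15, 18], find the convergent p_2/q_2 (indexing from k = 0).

337/16

Using pₖ = aₖpₖ₋₁ + pₖ₋₂, qₖ = aₖqₖ₋₁ + qₖ₋₂ (with p₋₁=1, p₋₂=0, q₋₁=0, q₋₂=1):
  k=0: a=21, p=21, q=1
  k=1: a=15, p=316, q=15
  k=2: a=1, p=337, q=16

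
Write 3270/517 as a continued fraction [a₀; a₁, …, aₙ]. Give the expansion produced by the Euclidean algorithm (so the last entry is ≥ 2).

3270 = 6×517 + 168
517 = 3×168 + 13
168 = 12×13 + 12
13 = 1×12 + 1
12 = 12×1 + 0  (stop)
So 3270/517 = [6; 3, 12, 1, 12].

[6; 3, 12, 1, 12]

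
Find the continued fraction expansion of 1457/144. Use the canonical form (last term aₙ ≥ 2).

[10; 8, 2, 8]

1457 = 10·144 + 17
144 = 8·17 + 8
17 = 2·8 + 1
8 = 8·1 + 0  (stop)
So 1457/144 = [10; 8, 2, 8].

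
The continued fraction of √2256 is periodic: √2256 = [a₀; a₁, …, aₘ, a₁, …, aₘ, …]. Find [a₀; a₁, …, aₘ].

[47; 2, 94]

a₀ = ⌊√2256⌋ = 47.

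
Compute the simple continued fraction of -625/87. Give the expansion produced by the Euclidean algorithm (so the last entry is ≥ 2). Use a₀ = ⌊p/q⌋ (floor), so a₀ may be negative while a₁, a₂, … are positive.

-625 = -8·87 + 71
87 = 1·71 + 16
71 = 4·16 + 7
16 = 2·7 + 2
7 = 3·2 + 1
2 = 2·1 + 0  (stop)
So -625/87 = [-8; 1, 4, 2, 3, 2].

[-8; 1, 4, 2, 3, 2]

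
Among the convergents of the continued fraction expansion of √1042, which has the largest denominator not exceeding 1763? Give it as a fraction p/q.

√1042 = [32; 3, 1, 1, 3, 64, …] (period length 5).
Convergents:
  p_0/q_0 = 32/1
  p_1/q_1 = 97/3
  p_2/q_2 = 129/4
  p_3/q_3 = 226/7
  p_4/q_4 = 807/25
  p_5/q_5 = 51874/1607
  p_6/q_6 = 156429/4846
q_5 = 1607 ≤ 1763 < 4846 = q_6, so the answer is 51874/1607.

51874/1607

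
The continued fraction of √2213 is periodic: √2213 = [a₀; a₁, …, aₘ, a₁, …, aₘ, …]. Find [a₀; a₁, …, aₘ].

a₀ = ⌊√2213⌋ = 47.
With m₀=0, d₀=1 and mₖ₊₁ = dₖaₖ − mₖ, dₖ₊₁ = (n − mₖ₊₁²)/dₖ, aₖ₊₁ = ⌊(a₀+mₖ₊₁)/dₖ₊₁⌋:
  k=1: m=47, d=4, a=23
  k=2: m=45, d=47, a=1
  k=3: m=2, d=47, a=1
  k=4: m=45, d=4, a=23
  k=5: m=47, d=1, a=94
d=1 and a=2a₀=94 at k=5, so the next step gives (m, d) = (47, 4) again — its k=1 value — and the period has length 5.

[47; 23, 1, 1, 23, 94]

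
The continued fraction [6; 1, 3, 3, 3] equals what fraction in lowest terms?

291/43

Fold from the inside: start with 3/1.
  3 + 1/3 = 10/3
  3 + 3/10 = 33/10
  1 + 10/33 = 43/33
  6 + 33/43 = 291/43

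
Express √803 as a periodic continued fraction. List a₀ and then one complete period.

a₀ = ⌊√803⌋ = 28.

[28; 2, 1, 27, 1, 2, 56]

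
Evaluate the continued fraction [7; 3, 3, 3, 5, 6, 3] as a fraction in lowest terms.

25005/3424

Fold from the inside: start with 3/1.
  6 + 1/3 = 19/3
  5 + 3/19 = 98/19
  3 + 19/98 = 313/98
  3 + 98/313 = 1037/313
  3 + 313/1037 = 3424/1037
  7 + 1037/3424 = 25005/3424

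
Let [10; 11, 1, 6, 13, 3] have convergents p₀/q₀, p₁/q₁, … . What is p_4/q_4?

Using pₖ = aₖpₖ₋₁ + pₖ₋₂, qₖ = aₖqₖ₋₁ + qₖ₋₂ (with p₋₁=1, p₋₂=0, q₋₁=0, q₋₂=1):
  k=0: a=10, p=10, q=1
  k=1: a=11, p=111, q=11
  k=2: a=1, p=121, q=12
  k=3: a=6, p=837, q=83
  k=4: a=13, p=11002, q=1091

11002/1091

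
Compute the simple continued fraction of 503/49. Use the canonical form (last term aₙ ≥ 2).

503 = 10×49 + 13
49 = 3×13 + 10
13 = 1×10 + 3
10 = 3×3 + 1
3 = 3×1 + 0  (stop)
So 503/49 = [10; 3, 1, 3, 3].

[10; 3, 1, 3, 3]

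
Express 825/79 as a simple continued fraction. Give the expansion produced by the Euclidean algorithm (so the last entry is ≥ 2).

825 = 10·79 + 35
79 = 2·35 + 9
35 = 3·9 + 8
9 = 1·8 + 1
8 = 8·1 + 0  (stop)
So 825/79 = [10; 2, 3, 1, 8].

[10; 2, 3, 1, 8]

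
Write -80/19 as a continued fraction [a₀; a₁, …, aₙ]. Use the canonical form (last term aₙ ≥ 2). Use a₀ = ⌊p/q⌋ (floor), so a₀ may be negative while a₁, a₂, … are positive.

-80 = -5×19 + 15
19 = 1×15 + 4
15 = 3×4 + 3
4 = 1×3 + 1
3 = 3×1 + 0  (stop)
So -80/19 = [-5; 1, 3, 1, 3].

[-5; 1, 3, 1, 3]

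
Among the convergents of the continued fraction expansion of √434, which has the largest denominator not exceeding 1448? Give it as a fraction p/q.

26020/1249

√434 = [20; 1, 4, 1, 40, …] (period length 4).
Convergents:
  p_0/q_0 = 20/1
  p_1/q_1 = 21/1
  p_2/q_2 = 104/5
  p_3/q_3 = 125/6
  p_4/q_4 = 5104/245
  p_5/q_5 = 5229/251
  p_6/q_6 = 26020/1249
  p_7/q_7 = 31249/1500
q_6 = 1249 ≤ 1448 < 1500 = q_7, so the answer is 26020/1249.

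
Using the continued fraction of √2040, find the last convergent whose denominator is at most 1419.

√2040 = [45; 6, 90, …] (period length 2).
Convergents:
  p_0/q_0 = 45/1
  p_1/q_1 = 271/6
  p_2/q_2 = 24435/541
  p_3/q_3 = 146881/3252
q_2 = 541 ≤ 1419 < 3252 = q_3, so the answer is 24435/541.

24435/541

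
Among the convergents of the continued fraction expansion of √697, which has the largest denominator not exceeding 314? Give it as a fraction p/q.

6917/262

√697 = [26; 2, 2, 52, …] (period length 3).
Convergents:
  p_0/q_0 = 26/1
  p_1/q_1 = 53/2
  p_2/q_2 = 132/5
  p_3/q_3 = 6917/262
  p_4/q_4 = 13966/529
q_3 = 262 ≤ 314 < 529 = q_4, so the answer is 6917/262.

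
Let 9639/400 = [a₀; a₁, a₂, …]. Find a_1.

10

9639 = 24·400 + 39   →  a_0 = 24
400 = 10·39 + 10   →  a_1 = 10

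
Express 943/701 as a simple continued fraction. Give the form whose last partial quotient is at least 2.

[1; 2, 1, 8, 1, 2, 8]

943 = 1*701 + 242
701 = 2*242 + 217
242 = 1*217 + 25
217 = 8*25 + 17
25 = 1*17 + 8
17 = 2*8 + 1
8 = 8*1 + 0  (stop)
So 943/701 = [1; 2, 1, 8, 1, 2, 8].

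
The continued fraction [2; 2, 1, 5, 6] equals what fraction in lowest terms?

247/105

Using pₖ = aₖpₖ₋₁ + pₖ₋₂ and qₖ = aₖqₖ₋₁ + qₖ₋₂:
  k=0: a=2, p=2, q=1
  k=1: a=2, p=5, q=2
  k=2: a=1, p=7, q=3
  k=3: a=5, p=40, q=17
  k=4: a=6, p=247, q=105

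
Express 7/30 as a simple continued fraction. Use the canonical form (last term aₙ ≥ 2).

[0; 4, 3, 2]

7 = 0×30 + 7
30 = 4×7 + 2
7 = 3×2 + 1
2 = 2×1 + 0  (stop)
So 7/30 = [0; 4, 3, 2].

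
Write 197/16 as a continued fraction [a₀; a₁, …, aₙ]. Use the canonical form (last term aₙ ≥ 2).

197 = 12·16 + 5
16 = 3·5 + 1
5 = 5·1 + 0  (stop)
So 197/16 = [12; 3, 5].

[12; 3, 5]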